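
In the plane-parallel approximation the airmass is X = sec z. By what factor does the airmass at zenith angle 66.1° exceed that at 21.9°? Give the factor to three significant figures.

2.29

X(66.1°)/X(21.9°) = sec 66.1° / sec 21.9° = cos 21.9° / cos 66.1° = 0.9278/0.4051 = 2.2902.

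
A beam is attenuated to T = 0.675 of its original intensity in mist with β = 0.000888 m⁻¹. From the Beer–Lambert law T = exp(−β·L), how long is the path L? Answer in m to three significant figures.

443 m

Beer–Lambert: T = exp(−βL) ⇒ L = −ln(T)/β = −ln(0.675)/0.000888 = 0.3930/0.000888 = 442.6 m.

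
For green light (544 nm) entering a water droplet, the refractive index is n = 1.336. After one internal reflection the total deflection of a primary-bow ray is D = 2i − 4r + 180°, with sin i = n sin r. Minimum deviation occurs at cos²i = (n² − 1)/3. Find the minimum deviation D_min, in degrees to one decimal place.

138.4°

cos²i = (1.78490 − 1)/3 = 0.26163; i = arccos(0.51150) = 59.236°.
sin r = sin 59.236°/1.336 = 0.64318; r = 40.029°.
D_min = 2·59.236° − 4·40.029° + 180° = 138.356°.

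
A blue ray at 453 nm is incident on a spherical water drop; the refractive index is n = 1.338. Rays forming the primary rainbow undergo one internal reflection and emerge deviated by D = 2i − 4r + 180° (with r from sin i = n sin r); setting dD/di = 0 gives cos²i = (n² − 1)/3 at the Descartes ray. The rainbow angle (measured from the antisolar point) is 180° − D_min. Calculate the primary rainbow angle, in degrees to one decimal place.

cos²i = (1.79024 − 1)/3 = 0.26341; i = arccos(0.51324) = 59.120°.
sin r = sin 59.120°/1.338 = 0.64144; r = 39.899°.
D_min = 2·59.120° − 4·39.899° + 180° = 138.643°.
Rainbow angle = 180° − D_min = 41.357°.

41.4°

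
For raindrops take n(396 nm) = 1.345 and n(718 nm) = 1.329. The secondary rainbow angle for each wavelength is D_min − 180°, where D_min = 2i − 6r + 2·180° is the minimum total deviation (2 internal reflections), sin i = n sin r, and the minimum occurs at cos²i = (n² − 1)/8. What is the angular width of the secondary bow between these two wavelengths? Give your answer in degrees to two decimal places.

At 396 nm (n = 1.345): cos²i = 0.10113 → i = 71.458°, r = 44.821°, D_min = 233.987°, rainbow angle = 53.987°.
At 718 nm (n = 1.329): cos²i = 0.09578 → i = 71.972°, r = 45.685°, D_min = 229.837°, rainbow angle = 49.837°.
Angular width = |53.987° − 49.837°| = 4.150°.

4.15°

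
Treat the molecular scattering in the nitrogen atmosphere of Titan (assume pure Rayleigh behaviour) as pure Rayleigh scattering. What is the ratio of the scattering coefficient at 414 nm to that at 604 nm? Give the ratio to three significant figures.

Rayleigh scattering ∝ λ⁻⁴, so the ratio of coefficients is the inverse fourth power of the wavelength ratio.
σ(414)/σ(604) = (604/414)⁴ = (1.4589)⁴ = 4.531.

4.53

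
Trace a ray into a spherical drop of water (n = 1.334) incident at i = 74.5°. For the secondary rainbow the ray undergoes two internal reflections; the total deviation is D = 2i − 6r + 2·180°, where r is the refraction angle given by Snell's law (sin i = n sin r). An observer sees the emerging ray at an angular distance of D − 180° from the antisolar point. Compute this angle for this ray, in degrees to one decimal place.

51.5°

sin r = sin 74.5° / 1.334 = 0.9636/1.334 = 0.7224; r = 46.25°.
D = 2·74.5° − 6·46.25° + 2·180° = 149.00° − 277.50° + 360° = 231.50°.
Angle from antisolar point = D − 180° = 51.50°.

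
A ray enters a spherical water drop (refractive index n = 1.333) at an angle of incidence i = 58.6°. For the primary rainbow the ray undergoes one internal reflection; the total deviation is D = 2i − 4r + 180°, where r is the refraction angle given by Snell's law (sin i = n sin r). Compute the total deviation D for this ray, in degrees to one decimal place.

137.9°

sin r = sin 58.6° / 1.333 = 0.8536/1.333 = 0.6403; r = 39.82°.
D = 2·58.6° − 4·39.82° + 180° = 117.20° − 159.26° + 180° = 137.94°.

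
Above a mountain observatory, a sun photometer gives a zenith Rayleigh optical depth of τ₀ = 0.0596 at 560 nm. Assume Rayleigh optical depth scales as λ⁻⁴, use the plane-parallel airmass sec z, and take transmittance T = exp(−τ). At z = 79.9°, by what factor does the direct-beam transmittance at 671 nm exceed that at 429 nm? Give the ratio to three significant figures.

2.27

Airmass: sec 79.9° = 5.7023.
τ(671 nm) = 0.0596 × (560/671)⁴ × 5.7023 = 0.0596 × 0.4851 × 5.7023 = 0.1649.
τ(429 nm) = 0.0596 × (560/429)⁴ × 5.7023 = 0.0596 × 2.9035 × 5.7023 = 0.9868.
T(671)/T(429) = exp(τ_B − τ_A) = exp(0.8219) = 2.2748.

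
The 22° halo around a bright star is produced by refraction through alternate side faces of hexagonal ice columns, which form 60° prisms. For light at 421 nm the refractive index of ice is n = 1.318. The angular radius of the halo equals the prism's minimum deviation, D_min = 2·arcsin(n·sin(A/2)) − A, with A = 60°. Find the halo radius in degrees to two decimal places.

22.45°

n·sin(A/2) = 1.318 × sin 30° = 1.318 × 0.5000 = 0.6590.
D_min = 2·arcsin(0.6590) − 60° = 2 × 41.224° − 60° = 22.447°.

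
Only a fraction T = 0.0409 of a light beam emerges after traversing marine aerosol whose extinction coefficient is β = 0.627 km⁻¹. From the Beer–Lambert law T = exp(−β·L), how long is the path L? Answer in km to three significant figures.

5.10 km

Beer–Lambert: T = exp(−βL) ⇒ L = −ln(T)/β = −ln(0.0409)/0.627 = 3.1966/0.627 = 5.098 km.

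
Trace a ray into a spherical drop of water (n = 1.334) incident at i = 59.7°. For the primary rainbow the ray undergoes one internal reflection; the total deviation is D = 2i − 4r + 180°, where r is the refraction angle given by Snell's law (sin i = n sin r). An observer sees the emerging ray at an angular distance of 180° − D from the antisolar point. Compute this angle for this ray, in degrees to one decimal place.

sin r = sin 59.7° / 1.334 = 0.8634/1.334 = 0.6472; r = 40.33°.
D = 2·59.7° − 4·40.33° + 180° = 119.40° − 161.33° + 180° = 138.07°.
Angle from antisolar point = 180° − D = 41.93°.

41.9°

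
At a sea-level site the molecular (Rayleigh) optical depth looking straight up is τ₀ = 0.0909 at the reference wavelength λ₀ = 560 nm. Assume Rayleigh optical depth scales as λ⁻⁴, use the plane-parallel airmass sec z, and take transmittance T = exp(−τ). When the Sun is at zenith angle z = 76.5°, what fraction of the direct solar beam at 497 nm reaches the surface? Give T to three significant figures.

sec 76.5° = 4.2837.
τ = 0.0909 × (560/497)⁴ × 4.2837 = 0.0909 × 1.6119 × 4.2837 = 0.6276.
T = exp(−0.6276) = 0.5339.

0.534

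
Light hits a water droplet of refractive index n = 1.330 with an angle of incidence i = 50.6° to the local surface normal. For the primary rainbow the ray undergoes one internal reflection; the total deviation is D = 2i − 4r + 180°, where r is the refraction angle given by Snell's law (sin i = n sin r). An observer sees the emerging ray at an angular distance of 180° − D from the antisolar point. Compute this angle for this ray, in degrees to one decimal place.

40.9°

sin r = sin 50.6° / 1.330 = 0.7727/1.330 = 0.5810; r = 35.52°.
D = 2·50.6° − 4·35.52° + 180° = 101.20° − 142.08° + 180° = 139.12°.
Angle from antisolar point = 180° − D = 40.88°.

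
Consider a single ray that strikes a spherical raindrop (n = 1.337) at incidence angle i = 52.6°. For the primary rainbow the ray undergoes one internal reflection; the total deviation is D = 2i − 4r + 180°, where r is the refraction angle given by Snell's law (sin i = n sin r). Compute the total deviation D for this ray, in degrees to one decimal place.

139.4°

sin r = sin 52.6° / 1.337 = 0.7944/1.337 = 0.5942; r = 36.45°.
D = 2·52.6° − 4·36.45° + 180° = 105.20° − 145.82° + 180° = 139.38°.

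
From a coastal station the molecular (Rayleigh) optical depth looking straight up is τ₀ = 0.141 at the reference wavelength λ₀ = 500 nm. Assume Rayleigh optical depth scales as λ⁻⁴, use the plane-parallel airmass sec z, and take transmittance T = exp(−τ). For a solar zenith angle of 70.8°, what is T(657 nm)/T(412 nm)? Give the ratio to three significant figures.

Airmass: sec 70.8° = 3.0407.
τ(657 nm) = 0.141 × (500/657)⁴ × 3.0407 = 0.141 × 0.3354 × 3.0407 = 0.1438.
τ(412 nm) = 0.141 × (500/412)⁴ × 3.0407 = 0.141 × 2.1692 × 3.0407 = 0.9300.
T(657)/T(412) = exp(τ_B − τ_A) = exp(0.7862) = 2.1950.

2.20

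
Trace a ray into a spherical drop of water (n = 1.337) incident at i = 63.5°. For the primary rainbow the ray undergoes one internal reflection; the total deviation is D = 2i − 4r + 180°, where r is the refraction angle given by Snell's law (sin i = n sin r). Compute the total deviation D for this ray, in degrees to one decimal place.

sin r = sin 63.5° / 1.337 = 0.8949/1.337 = 0.6694; r = 42.02°.
D = 2·63.5° − 4·42.02° + 180° = 127.00° − 168.07° + 180° = 138.93°.

138.9°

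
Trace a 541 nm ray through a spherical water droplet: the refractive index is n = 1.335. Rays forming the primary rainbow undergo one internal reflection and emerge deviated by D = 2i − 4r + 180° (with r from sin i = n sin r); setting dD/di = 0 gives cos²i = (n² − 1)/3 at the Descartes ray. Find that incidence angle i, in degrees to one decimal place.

cos²i = (1.335² − 1)/3 = (1.78222 − 1)/3 = 0.26074.
cos i = 0.51063, so i = 59.294°.

59.3°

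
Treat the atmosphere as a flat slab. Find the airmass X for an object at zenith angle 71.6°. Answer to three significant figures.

3.17

X = sec z = 1/cos 71.6° = 1/0.3156 = 3.1681.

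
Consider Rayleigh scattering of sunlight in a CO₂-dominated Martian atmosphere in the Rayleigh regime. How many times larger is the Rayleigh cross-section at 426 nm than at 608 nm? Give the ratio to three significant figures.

4.15

Rayleigh scattering ∝ λ⁻⁴, so the ratio of coefficients is the inverse fourth power of the wavelength ratio.
σ(426)/σ(608) = (608/426)⁴ = (1.4272)⁴ = 4.149.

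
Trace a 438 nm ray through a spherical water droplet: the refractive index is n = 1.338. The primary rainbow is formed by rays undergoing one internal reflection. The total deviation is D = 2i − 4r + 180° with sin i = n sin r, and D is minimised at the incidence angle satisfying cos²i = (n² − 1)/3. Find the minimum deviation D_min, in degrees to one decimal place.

138.6°

cos²i = (1.79024 − 1)/3 = 0.26341; i = arccos(0.51324) = 59.120°.
sin r = sin 59.120°/1.338 = 0.64144; r = 39.899°.
D_min = 2·59.120° − 4·39.899° + 180° = 138.643°.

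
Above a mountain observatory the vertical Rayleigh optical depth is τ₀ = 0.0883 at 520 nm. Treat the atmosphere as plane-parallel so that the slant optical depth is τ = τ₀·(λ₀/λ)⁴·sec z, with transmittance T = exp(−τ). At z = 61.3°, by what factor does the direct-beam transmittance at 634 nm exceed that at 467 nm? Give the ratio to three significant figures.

1.22

Airmass: sec 61.3° = 2.0824.
τ(634 nm) = 0.0883 × (520/634)⁴ × 2.0824 = 0.0883 × 0.4525 × 2.0824 = 0.0832.
τ(467 nm) = 0.0883 × (520/467)⁴ × 2.0824 = 0.0883 × 1.5373 × 2.0824 = 0.2827.
T(634)/T(467) = exp(τ_B − τ_A) = exp(0.1994) = 1.2207.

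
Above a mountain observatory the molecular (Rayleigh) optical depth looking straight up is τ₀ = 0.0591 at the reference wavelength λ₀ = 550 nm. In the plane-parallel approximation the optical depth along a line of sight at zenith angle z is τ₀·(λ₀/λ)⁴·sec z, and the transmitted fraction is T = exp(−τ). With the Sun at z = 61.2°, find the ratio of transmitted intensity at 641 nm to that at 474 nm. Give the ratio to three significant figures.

1.17

Airmass: sec 61.2° = 2.0757.
τ(641 nm) = 0.0591 × (550/641)⁴ × 2.0757 = 0.0591 × 0.5420 × 2.0757 = 0.0665.
τ(474 nm) = 0.0591 × (550/474)⁴ × 2.0757 = 0.0591 × 1.8127 × 2.0757 = 0.2224.
T(641)/T(474) = exp(τ_B − τ_A) = exp(0.1559) = 1.1687.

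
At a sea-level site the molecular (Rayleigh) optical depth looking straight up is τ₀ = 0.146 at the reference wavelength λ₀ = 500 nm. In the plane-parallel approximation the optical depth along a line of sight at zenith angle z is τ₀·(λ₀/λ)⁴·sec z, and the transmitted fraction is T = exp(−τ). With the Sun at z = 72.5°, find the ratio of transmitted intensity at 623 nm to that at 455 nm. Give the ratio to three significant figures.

Airmass: sec 72.5° = 3.3255.
τ(623 nm) = 0.146 × (500/623)⁴ × 3.3255 = 0.146 × 0.4149 × 3.3255 = 0.2014.
τ(455 nm) = 0.146 × (500/455)⁴ × 3.3255 = 0.146 × 1.4583 × 3.3255 = 0.7080.
T(623)/T(455) = exp(τ_B − τ_A) = exp(0.5066) = 1.6596.

1.66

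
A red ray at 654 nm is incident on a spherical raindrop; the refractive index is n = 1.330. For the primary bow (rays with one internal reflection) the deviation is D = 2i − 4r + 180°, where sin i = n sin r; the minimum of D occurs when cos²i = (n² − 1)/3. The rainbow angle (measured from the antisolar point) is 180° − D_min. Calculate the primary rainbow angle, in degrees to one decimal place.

42.5°

cos²i = (1.76890 − 1)/3 = 0.25630; i = arccos(0.50626) = 59.585°.
sin r = sin 59.585°/1.330 = 0.64841; r = 40.422°.
D_min = 2·59.585° − 4·40.422° + 180° = 137.484°.
Rainbow angle = 180° − D_min = 42.516°.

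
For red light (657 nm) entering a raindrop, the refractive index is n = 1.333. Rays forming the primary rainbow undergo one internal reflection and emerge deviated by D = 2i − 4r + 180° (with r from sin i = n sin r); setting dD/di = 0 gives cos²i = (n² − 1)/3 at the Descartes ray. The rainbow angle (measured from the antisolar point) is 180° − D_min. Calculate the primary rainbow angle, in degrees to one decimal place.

cos²i = (1.77689 − 1)/3 = 0.25896; i = arccos(0.50888) = 59.410°.
sin r = sin 59.410°/1.333 = 0.64579; r = 40.225°.
D_min = 2·59.410° − 4·40.225° + 180° = 137.922°.
Rainbow angle = 180° − D_min = 42.078°.

42.1°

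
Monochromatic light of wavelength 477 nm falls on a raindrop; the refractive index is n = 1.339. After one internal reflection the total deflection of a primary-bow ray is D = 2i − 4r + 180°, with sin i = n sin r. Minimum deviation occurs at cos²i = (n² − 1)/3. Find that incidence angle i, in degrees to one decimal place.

cos²i = (1.339² − 1)/3 = (1.79292 − 1)/3 = 0.26431.
cos i = 0.51411, so i = 59.062°.

59.1°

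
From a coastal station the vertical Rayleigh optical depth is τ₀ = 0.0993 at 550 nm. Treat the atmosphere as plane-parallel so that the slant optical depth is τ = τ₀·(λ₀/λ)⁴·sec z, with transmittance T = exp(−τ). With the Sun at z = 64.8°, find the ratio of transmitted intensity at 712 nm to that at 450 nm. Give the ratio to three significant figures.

Airmass: sec 64.8° = 2.3486.
τ(712 nm) = 0.0993 × (550/712)⁴ × 2.3486 = 0.0993 × 0.3561 × 2.3486 = 0.0830.
τ(450 nm) = 0.0993 × (550/450)⁴ × 2.3486 = 0.0993 × 2.2315 × 2.3486 = 0.5204.
T(712)/T(450) = exp(τ_B − τ_A) = exp(0.4374) = 1.5487.

1.55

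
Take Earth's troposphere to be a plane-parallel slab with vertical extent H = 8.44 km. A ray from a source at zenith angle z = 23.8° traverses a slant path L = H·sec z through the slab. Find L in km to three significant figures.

sec z = 1/cos 23.8° = 1.0929.
L = 8.44 × 1.0929 = 9.224 km.

9.22 km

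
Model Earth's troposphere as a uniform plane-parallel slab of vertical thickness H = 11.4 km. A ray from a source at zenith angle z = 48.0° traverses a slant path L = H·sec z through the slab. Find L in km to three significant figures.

17.0 km

sec z = 1/cos 48.0° = 1.4945.
L = 11.4 × 1.4945 = 17.037 km.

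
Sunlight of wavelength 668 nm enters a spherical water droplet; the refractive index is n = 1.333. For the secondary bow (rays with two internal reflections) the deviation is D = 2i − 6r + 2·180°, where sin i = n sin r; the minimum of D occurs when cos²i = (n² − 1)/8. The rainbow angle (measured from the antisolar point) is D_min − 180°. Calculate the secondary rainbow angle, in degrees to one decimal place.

cos²i = (1.77689 − 1)/8 = 0.09711; i = arccos(0.31163) = 71.843°.
sin r = sin 71.843°/1.333 = 0.71283; r = 45.466°.
D_min = 2·71.843° − 6·45.466° + 360° = 230.891°.
Rainbow angle = D_min − 180° = 50.891°.

50.9°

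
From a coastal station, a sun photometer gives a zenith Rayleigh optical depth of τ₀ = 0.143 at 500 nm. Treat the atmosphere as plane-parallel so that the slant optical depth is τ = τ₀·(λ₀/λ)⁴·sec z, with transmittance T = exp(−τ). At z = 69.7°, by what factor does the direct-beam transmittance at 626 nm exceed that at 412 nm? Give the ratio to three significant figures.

Airmass: sec 69.7° = 2.8824.
τ(626 nm) = 0.143 × (500/626)⁴ × 2.8824 = 0.143 × 0.4070 × 2.8824 = 0.1678.
τ(412 nm) = 0.143 × (500/412)⁴ × 2.8824 = 0.143 × 2.1692 × 2.8824 = 0.8941.
T(626)/T(412) = exp(τ_B − τ_A) = exp(0.7263) = 2.0675.

2.07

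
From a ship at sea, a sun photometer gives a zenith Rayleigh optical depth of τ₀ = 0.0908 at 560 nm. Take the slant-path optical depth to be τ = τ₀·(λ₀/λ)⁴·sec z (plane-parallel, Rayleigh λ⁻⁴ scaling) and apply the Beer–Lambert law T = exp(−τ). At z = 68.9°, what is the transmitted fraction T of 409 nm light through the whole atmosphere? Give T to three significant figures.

0.412

sec 68.9° = 2.7778.
τ = 0.0908 × (560/409)⁴ × 2.7778 = 0.0908 × 3.5145 × 2.7778 = 0.8864.
T = exp(−0.8864) = 0.4121.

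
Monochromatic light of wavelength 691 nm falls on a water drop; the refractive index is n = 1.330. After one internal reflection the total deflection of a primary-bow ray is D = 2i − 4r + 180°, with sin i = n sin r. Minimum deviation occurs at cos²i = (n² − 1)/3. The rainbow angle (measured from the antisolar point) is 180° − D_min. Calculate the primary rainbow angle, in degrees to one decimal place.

cos²i = (1.76890 − 1)/3 = 0.25630; i = arccos(0.50626) = 59.585°.
sin r = sin 59.585°/1.330 = 0.64841; r = 40.422°.
D_min = 2·59.585° − 4·40.422° + 180° = 137.484°.
Rainbow angle = 180° − D_min = 42.516°.

42.5°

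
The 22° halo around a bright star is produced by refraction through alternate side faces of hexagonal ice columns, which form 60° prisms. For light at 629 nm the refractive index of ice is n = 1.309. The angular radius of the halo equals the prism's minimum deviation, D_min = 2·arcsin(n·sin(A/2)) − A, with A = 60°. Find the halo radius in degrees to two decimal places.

n·sin(A/2) = 1.309 × sin 30° = 1.309 × 0.5000 = 0.6545.
D_min = 2·arcsin(0.6545) − 60° = 2 × 40.882° − 60° = 21.763°.

21.76°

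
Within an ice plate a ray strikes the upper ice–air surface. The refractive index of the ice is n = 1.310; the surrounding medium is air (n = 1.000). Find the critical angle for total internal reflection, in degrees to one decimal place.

sin θ_c = n_air / n = 1.000 / 1.310 = 0.7634.
θ_c = arcsin(0.7634) = 49.76°.

49.8°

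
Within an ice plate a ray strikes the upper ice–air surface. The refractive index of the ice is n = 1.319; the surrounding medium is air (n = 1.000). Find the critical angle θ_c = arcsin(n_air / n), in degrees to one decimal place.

sin θ_c = n_air / n = 1.000 / 1.319 = 0.7582.
θ_c = arcsin(0.7582) = 49.30°.

49.3°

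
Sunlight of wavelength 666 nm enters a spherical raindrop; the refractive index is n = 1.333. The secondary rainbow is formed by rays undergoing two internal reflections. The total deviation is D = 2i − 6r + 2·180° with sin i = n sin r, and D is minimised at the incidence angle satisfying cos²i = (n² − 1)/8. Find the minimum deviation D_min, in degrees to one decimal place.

230.9°

cos²i = (1.77689 − 1)/8 = 0.09711; i = arccos(0.31163) = 71.843°.
sin r = sin 71.843°/1.333 = 0.71283; r = 45.466°.
D_min = 2·71.843° − 6·45.466° + 360° = 230.891°.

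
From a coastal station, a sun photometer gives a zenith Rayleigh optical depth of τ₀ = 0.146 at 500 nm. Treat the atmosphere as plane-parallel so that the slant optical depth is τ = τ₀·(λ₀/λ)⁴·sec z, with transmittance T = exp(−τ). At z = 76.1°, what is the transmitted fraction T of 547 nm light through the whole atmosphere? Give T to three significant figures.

0.654

sec 76.1° = 4.1627.
τ = 0.146 × (500/547)⁴ × 4.1627 = 0.146 × 0.6981 × 4.1627 = 0.4243.
T = exp(−0.4243) = 0.6542.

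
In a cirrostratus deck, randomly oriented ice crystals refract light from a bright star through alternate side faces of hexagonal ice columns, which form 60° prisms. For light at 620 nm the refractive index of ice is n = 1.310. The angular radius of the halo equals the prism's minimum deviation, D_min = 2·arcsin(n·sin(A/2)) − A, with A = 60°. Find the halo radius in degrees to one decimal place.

n·sin(A/2) = 1.310 × sin 30° = 1.310 × 0.5000 = 0.6550.
D_min = 2·arcsin(0.6550) − 60° = 2 × 40.920° − 60° = 21.839°.

21.8°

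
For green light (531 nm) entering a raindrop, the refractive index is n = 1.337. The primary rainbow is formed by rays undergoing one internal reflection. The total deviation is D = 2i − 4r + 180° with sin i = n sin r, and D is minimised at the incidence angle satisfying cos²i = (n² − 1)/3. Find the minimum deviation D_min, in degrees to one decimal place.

cos²i = (1.78757 − 1)/3 = 0.26252; i = arccos(0.51237) = 59.178°.
sin r = sin 59.178°/1.337 = 0.64231; r = 39.964°.
D_min = 2·59.178° − 4·39.964° + 180° = 138.500°.

138.5°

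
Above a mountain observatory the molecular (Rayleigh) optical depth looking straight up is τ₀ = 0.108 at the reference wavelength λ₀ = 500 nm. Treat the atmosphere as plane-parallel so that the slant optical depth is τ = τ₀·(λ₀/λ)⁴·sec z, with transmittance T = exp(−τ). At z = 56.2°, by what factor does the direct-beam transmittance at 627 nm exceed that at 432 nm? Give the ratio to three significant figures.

Airmass: sec 56.2° = 1.7976.
τ(627 nm) = 0.108 × (500/627)⁴ × 1.7976 = 0.108 × 0.4044 × 1.7976 = 0.0785.
τ(432 nm) = 0.108 × (500/432)⁴ × 1.7976 = 0.108 × 1.7945 × 1.7976 = 0.3484.
T(627)/T(432) = exp(τ_B − τ_A) = exp(0.2699) = 1.3098.

1.31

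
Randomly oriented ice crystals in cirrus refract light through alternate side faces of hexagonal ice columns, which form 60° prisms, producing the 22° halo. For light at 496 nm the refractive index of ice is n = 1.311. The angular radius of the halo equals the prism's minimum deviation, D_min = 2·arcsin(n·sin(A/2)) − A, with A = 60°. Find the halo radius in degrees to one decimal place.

21.9°

n·sin(A/2) = 1.311 × sin 30° = 1.311 × 0.5000 = 0.6555.
D_min = 2·arcsin(0.6555) − 60° = 2 × 40.958° − 60° = 21.915°.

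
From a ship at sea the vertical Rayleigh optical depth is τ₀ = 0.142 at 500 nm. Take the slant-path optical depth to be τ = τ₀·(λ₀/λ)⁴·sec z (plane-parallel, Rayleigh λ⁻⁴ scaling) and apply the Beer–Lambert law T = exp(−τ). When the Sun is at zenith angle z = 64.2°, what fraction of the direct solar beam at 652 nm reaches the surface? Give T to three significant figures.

0.893

sec 64.2° = 2.2976.
τ = 0.142 × (500/652)⁴ × 2.2976 = 0.142 × 0.3459 × 2.2976 = 0.1128.
T = exp(−0.1128) = 0.8933.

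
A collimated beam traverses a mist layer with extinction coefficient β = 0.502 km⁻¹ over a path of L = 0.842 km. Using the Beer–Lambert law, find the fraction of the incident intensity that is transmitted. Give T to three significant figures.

0.655

τ = β·L = 0.502 × 0.842 = 0.4227.
T = exp(−0.4227) = 0.6553.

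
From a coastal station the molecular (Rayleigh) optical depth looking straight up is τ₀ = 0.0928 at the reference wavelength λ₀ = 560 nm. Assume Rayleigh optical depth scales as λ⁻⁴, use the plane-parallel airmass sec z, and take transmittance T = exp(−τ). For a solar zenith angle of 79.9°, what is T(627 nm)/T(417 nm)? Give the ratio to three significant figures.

Airmass: sec 79.9° = 5.7023.
τ(627 nm) = 0.0928 × (560/627)⁴ × 5.7023 = 0.0928 × 0.6363 × 5.7023 = 0.3367.
τ(417 nm) = 0.0928 × (560/417)⁴ × 5.7023 = 0.0928 × 3.2524 × 5.7023 = 1.7211.
T(627)/T(417) = exp(τ_B − τ_A) = exp(1.3844) = 3.9923.

3.99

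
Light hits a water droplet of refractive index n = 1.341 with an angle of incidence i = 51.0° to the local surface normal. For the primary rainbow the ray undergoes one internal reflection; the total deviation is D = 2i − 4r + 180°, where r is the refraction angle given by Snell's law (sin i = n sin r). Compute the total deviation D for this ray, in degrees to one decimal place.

140.3°

sin r = sin 51.0° / 1.341 = 0.7771/1.341 = 0.5795; r = 35.42°.
D = 2·51.0° − 4·35.42° + 180° = 102.00° − 141.67° + 180° = 140.33°.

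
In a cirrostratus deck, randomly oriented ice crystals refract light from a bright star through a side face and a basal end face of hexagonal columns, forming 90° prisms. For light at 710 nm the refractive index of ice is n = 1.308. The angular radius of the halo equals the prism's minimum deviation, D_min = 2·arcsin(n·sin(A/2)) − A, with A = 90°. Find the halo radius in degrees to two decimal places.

n·sin(A/2) = 1.308 × sin 45° = 1.308 × 0.7071 = 0.9249.
D_min = 2·arcsin(0.9249) − 90° = 2 × 67.653° − 90° = 45.305°.

45.31°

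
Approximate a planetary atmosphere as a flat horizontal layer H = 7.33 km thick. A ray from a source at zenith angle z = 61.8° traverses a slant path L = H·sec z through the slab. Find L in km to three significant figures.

15.5 km

sec z = 1/cos 61.8° = 2.1162.
L = 7.33 × 2.1162 = 15.512 km.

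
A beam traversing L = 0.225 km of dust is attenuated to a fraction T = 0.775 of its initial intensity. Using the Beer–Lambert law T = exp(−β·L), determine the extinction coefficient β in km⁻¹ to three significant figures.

1.13 km⁻¹

Beer–Lambert: T = exp(−βL) ⇒ β = −ln(T)/L = −ln(0.775)/0.225 = 0.2549/0.225 = 1.133 km⁻¹.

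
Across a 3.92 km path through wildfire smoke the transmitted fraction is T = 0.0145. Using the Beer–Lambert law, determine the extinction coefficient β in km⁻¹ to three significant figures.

1.08 km⁻¹

Beer–Lambert: T = exp(−βL) ⇒ β = −ln(T)/L = −ln(0.0145)/3.92 = 4.2336/3.92 = 1.08 km⁻¹.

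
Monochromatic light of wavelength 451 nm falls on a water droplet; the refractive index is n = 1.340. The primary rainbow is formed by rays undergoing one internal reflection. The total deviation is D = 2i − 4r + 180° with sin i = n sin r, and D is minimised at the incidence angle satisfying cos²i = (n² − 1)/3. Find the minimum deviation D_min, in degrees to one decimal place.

138.9°

cos²i = (1.79560 − 1)/3 = 0.26520; i = arccos(0.51498) = 59.004°.
sin r = sin 59.004°/1.340 = 0.63971; r = 39.770°.
D_min = 2·59.004° − 4·39.770° + 180° = 138.929°.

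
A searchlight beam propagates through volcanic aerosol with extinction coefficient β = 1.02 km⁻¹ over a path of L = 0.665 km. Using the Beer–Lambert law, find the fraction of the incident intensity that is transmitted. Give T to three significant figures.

τ = β·L = 1.02 × 0.665 = 0.6783.
T = exp(−0.6783) = 0.5075.

0.507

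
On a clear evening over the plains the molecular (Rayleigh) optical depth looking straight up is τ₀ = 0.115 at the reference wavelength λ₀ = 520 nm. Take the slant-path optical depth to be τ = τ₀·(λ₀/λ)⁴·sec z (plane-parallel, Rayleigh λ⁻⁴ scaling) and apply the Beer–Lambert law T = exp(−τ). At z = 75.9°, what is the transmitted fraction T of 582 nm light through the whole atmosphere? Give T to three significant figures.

0.740

sec 75.9° = 4.1048.
τ = 0.115 × (520/582)⁴ × 4.1048 = 0.115 × 0.6373 × 4.1048 = 0.3008.
T = exp(−0.3008) = 0.7402.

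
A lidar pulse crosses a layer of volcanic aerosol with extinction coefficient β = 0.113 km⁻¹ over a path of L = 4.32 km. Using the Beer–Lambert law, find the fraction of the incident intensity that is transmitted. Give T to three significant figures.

0.614

τ = β·L = 0.113 × 4.32 = 0.4882.
T = exp(−0.4882) = 0.6138.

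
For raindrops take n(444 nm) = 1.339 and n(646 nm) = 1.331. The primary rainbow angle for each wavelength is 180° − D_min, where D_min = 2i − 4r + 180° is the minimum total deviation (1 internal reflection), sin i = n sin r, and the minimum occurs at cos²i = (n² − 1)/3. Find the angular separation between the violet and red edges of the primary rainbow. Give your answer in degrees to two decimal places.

At 444 nm (n = 1.339): cos²i = 0.26431 → i = 59.062°, r = 39.834°, D_min = 138.786°, rainbow angle = 41.214°.
At 646 nm (n = 1.331): cos²i = 0.25719 → i = 59.527°, r = 40.356°, D_min = 137.630°, rainbow angle = 42.370°.
Angular width = |41.214° − 42.370°| = 1.156°.

1.16°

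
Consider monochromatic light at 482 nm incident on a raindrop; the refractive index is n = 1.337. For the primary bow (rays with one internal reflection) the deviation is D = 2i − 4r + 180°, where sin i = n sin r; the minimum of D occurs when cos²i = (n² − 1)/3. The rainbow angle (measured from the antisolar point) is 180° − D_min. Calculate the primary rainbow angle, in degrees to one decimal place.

cos²i = (1.78757 − 1)/3 = 0.26252; i = arccos(0.51237) = 59.178°.
sin r = sin 59.178°/1.337 = 0.64231; r = 39.964°.
D_min = 2·59.178° − 4·39.964° + 180° = 138.500°.
Rainbow angle = 180° − D_min = 41.500°.

41.5°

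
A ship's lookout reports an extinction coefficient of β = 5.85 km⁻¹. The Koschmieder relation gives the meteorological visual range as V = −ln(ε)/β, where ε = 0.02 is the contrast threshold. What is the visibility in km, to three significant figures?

0.669 km

V = −ln(0.02) / 5.85 = 3.912 / 5.85 = 0.6687 km.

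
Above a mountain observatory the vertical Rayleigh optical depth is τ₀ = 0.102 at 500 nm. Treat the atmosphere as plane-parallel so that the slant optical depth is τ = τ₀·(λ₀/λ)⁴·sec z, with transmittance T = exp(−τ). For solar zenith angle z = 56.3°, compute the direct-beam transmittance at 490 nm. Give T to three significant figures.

0.819

sec 56.3° = 1.8023.
τ = 0.102 × (500/490)⁴ × 1.8023 = 0.102 × 1.0842 × 1.8023 = 0.1993.
T = exp(−0.1993) = 0.8193.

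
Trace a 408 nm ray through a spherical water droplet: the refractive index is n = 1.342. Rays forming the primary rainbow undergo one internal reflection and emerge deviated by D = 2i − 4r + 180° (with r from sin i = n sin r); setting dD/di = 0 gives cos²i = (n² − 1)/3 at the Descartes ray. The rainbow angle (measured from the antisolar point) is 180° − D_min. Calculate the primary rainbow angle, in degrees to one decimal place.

40.8°

cos²i = (1.80096 − 1)/3 = 0.26699; i = arccos(0.51671) = 58.888°.
sin r = sin 58.888°/1.342 = 0.63797; r = 39.641°.
D_min = 2·58.888° − 4·39.641° + 180° = 139.213°.
Rainbow angle = 180° − D_min = 40.787°.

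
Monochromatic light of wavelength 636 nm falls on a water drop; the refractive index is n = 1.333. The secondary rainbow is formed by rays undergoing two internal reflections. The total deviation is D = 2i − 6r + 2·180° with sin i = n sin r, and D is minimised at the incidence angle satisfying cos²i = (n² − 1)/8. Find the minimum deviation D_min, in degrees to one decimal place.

230.9°

cos²i = (1.77689 − 1)/8 = 0.09711; i = arccos(0.31163) = 71.843°.
sin r = sin 71.843°/1.333 = 0.71283; r = 45.466°.
D_min = 2·71.843° − 6·45.466° + 360° = 230.891°.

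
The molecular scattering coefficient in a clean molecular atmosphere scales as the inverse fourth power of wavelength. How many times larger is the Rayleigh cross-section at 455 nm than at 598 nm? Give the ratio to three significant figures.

Rayleigh scattering ∝ λ⁻⁴, so the ratio of coefficients is the inverse fourth power of the wavelength ratio.
σ(455)/σ(598) = (598/455)⁴ = (1.3143)⁴ = 2.984.

2.98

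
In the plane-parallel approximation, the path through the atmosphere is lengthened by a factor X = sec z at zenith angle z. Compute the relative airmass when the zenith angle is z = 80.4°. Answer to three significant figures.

X = sec z = 1/cos 80.4° = 1/0.1668 = 5.9963.

6.00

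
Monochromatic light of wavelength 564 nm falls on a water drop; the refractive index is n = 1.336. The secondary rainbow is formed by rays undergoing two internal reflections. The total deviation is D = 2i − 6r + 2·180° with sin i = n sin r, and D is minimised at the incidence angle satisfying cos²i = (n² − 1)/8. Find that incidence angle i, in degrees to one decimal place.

71.7°

cos²i = (1.336² − 1)/8 = (1.78490 − 1)/8 = 0.09811.
cos i = 0.31323, so i = 71.746°.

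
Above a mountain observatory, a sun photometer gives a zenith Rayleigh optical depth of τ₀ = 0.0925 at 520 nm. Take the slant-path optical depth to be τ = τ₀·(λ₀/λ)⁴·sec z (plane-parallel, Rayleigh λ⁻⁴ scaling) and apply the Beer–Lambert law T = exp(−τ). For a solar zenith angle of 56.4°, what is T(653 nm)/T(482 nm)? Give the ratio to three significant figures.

Airmass: sec 56.4° = 1.8070.
τ(653 nm) = 0.0925 × (520/653)⁴ × 1.8070 = 0.0925 × 0.4021 × 1.8070 = 0.0672.
τ(482 nm) = 0.0925 × (520/482)⁴ × 1.8070 = 0.0925 × 1.3546 × 1.8070 = 0.2264.
T(653)/T(482) = exp(τ_B − τ_A) = exp(0.1592) = 1.1726.

1.17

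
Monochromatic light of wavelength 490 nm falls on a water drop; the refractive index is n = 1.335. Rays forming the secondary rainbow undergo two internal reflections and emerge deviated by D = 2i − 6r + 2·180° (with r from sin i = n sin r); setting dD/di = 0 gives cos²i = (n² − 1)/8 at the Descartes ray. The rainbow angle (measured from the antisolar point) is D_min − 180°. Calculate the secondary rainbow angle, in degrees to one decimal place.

51.4°

cos²i = (1.78222 − 1)/8 = 0.09778; i = arccos(0.31269) = 71.778°.
sin r = sin 71.778°/1.335 = 0.71150; r = 45.357°.
D_min = 2·71.778° − 6·45.357° + 360° = 231.414°.
Rainbow angle = D_min − 180° = 51.414°.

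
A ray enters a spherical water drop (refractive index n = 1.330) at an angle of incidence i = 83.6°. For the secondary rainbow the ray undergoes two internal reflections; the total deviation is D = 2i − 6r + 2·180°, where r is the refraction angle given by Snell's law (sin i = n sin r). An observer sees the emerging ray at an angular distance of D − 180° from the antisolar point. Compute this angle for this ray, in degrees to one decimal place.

57.1°

sin r = sin 83.6° / 1.330 = 0.9938/1.330 = 0.7472; r = 48.35°.
D = 2·83.6° − 6·48.35° + 2·180° = 167.20° − 290.09° + 360° = 237.11°.
Angle from antisolar point = D − 180° = 57.11°.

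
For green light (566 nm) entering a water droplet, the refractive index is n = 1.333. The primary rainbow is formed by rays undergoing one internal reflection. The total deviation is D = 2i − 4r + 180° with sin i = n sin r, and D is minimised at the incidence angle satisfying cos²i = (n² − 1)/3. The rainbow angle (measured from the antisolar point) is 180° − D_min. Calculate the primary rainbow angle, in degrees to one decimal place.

cos²i = (1.77689 − 1)/3 = 0.25896; i = arccos(0.50888) = 59.410°.
sin r = sin 59.410°/1.333 = 0.64579; r = 40.225°.
D_min = 2·59.410° − 4·40.225° + 180° = 137.922°.
Rainbow angle = 180° − D_min = 42.078°.

42.1°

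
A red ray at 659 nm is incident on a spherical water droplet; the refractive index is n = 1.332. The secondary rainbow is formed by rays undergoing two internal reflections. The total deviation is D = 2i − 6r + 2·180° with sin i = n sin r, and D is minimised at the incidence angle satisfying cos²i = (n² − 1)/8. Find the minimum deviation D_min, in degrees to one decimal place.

cos²i = (1.77422 − 1)/8 = 0.09678; i = arccos(0.31109) = 71.875°.
sin r = sin 71.875°/1.332 = 0.71350; r = 45.520°.
D_min = 2·71.875° − 6·45.520° + 360° = 230.628°.

230.6°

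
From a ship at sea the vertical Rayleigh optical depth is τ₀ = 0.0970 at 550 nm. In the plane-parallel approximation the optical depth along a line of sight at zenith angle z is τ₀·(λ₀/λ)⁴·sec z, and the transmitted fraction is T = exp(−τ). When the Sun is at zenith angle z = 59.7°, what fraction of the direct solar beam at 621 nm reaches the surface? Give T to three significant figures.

sec 59.7° = 1.9821.
τ = 0.0970 × (550/621)⁴ × 1.9821 = 0.0970 × 0.6153 × 1.9821 = 0.1183.
T = exp(−0.1183) = 0.8884.

0.888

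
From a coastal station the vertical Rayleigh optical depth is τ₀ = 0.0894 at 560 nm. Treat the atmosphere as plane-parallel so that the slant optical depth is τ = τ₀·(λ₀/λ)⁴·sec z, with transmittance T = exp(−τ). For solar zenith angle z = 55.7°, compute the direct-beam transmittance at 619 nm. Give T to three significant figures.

sec 55.7° = 1.7745.
τ = 0.0894 × (560/619)⁴ × 1.7745 = 0.0894 × 0.6699 × 1.7745 = 0.1063.
T = exp(−0.1063) = 0.8992.

0.899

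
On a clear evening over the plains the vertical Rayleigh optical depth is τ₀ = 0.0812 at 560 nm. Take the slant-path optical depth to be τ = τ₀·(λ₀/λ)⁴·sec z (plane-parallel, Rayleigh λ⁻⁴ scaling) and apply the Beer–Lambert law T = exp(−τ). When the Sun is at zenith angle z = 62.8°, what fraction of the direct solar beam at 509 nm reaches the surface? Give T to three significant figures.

0.771

sec 62.8° = 2.1877.
τ = 0.0812 × (560/509)⁴ × 2.1877 = 0.0812 × 1.4651 × 2.1877 = 0.2603.
T = exp(−0.2603) = 0.7708.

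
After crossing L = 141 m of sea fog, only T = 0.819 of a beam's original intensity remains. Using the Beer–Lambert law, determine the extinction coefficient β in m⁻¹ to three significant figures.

0.00142 m⁻¹

Beer–Lambert: T = exp(−βL) ⇒ β = −ln(T)/L = −ln(0.819)/141 = 0.1997/141 = 0.001416 m⁻¹.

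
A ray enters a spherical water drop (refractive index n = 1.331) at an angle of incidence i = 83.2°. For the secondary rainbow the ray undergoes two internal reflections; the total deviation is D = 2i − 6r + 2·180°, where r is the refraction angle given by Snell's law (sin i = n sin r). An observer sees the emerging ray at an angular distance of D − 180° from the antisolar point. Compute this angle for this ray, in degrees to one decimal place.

56.9°

sin r = sin 83.2° / 1.331 = 0.9930/1.331 = 0.7460; r = 48.25°.
D = 2·83.2° − 6·48.25° + 2·180° = 166.40° − 289.49° + 360° = 236.91°.
Angle from antisolar point = D − 180° = 56.91°.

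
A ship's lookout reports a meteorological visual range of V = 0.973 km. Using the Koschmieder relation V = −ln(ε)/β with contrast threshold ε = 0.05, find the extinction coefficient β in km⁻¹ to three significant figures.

β = −ln(0.05) / V = 2.996 / 0.973 = 3.0789 km⁻¹.

3.08 km⁻¹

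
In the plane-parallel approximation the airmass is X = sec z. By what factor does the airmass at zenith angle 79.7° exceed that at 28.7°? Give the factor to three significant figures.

4.91

X(79.7°)/X(28.7°) = sec 79.7° / sec 28.7° = cos 28.7° / cos 79.7° = 0.8771/0.1788 = 4.9057.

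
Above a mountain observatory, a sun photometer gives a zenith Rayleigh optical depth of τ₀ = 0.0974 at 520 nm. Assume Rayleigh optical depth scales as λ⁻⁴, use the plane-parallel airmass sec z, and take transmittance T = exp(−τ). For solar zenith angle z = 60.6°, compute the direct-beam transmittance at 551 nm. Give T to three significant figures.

0.854

sec 60.6° = 2.0371.
τ = 0.0974 × (520/551)⁴ × 2.0371 = 0.0974 × 0.7932 × 2.0371 = 0.1574.
T = exp(−0.1574) = 0.8544.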